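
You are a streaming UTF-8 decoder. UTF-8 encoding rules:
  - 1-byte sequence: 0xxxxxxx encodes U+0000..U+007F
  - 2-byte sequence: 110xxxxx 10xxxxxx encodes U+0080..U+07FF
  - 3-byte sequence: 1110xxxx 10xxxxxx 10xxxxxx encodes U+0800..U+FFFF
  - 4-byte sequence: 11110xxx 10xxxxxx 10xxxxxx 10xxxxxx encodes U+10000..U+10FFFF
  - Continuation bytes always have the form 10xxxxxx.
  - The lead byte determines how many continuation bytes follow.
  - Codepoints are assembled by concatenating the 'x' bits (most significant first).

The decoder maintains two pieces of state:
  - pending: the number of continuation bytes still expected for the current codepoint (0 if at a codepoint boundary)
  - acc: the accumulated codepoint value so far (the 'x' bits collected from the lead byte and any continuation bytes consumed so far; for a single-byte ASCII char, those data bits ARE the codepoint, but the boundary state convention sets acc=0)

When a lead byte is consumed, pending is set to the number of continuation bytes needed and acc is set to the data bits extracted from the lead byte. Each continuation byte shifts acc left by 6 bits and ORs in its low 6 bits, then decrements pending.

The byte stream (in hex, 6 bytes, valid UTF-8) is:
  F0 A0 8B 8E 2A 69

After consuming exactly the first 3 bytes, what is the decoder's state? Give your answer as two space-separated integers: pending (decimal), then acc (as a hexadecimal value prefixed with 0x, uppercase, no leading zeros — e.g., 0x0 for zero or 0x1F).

Byte[0]=F0: 4-byte lead. pending=3, acc=0x0
Byte[1]=A0: continuation. acc=(acc<<6)|0x20=0x20, pending=2
Byte[2]=8B: continuation. acc=(acc<<6)|0x0B=0x80B, pending=1

Answer: 1 0x80B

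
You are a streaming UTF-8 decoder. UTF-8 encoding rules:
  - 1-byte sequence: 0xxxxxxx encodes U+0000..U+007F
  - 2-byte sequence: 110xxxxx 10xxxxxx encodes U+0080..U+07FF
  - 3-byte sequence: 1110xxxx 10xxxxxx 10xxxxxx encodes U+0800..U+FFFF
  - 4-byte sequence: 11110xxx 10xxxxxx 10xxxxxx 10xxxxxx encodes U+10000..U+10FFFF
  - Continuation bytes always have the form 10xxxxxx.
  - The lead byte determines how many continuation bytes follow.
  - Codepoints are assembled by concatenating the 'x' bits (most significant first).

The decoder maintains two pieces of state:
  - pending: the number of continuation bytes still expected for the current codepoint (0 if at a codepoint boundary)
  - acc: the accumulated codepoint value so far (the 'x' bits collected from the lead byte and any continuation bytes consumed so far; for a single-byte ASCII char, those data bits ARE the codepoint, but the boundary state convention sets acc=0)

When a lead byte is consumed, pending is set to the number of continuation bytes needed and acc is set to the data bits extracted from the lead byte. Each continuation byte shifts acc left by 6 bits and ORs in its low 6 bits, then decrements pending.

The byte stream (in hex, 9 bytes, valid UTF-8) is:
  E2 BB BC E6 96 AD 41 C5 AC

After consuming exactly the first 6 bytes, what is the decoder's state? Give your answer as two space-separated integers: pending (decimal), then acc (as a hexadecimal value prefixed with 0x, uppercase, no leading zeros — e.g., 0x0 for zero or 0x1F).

Answer: 0 0x65AD

Derivation:
Byte[0]=E2: 3-byte lead. pending=2, acc=0x2
Byte[1]=BB: continuation. acc=(acc<<6)|0x3B=0xBB, pending=1
Byte[2]=BC: continuation. acc=(acc<<6)|0x3C=0x2EFC, pending=0
Byte[3]=E6: 3-byte lead. pending=2, acc=0x6
Byte[4]=96: continuation. acc=(acc<<6)|0x16=0x196, pending=1
Byte[5]=AD: continuation. acc=(acc<<6)|0x2D=0x65AD, pending=0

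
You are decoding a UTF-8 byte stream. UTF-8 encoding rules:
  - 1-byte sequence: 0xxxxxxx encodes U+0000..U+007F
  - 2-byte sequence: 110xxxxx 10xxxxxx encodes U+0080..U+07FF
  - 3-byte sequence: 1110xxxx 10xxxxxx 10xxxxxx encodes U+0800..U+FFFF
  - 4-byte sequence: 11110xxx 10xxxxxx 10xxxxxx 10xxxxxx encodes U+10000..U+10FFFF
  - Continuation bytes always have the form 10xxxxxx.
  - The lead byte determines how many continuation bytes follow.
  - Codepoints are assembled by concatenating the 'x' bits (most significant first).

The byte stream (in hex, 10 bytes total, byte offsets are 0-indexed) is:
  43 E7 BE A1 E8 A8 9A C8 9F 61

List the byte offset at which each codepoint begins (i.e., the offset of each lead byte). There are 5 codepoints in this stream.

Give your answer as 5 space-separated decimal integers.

Byte[0]=43: 1-byte ASCII. cp=U+0043
Byte[1]=E7: 3-byte lead, need 2 cont bytes. acc=0x7
Byte[2]=BE: continuation. acc=(acc<<6)|0x3E=0x1FE
Byte[3]=A1: continuation. acc=(acc<<6)|0x21=0x7FA1
Completed: cp=U+7FA1 (starts at byte 1)
Byte[4]=E8: 3-byte lead, need 2 cont bytes. acc=0x8
Byte[5]=A8: continuation. acc=(acc<<6)|0x28=0x228
Byte[6]=9A: continuation. acc=(acc<<6)|0x1A=0x8A1A
Completed: cp=U+8A1A (starts at byte 4)
Byte[7]=C8: 2-byte lead, need 1 cont bytes. acc=0x8
Byte[8]=9F: continuation. acc=(acc<<6)|0x1F=0x21F
Completed: cp=U+021F (starts at byte 7)
Byte[9]=61: 1-byte ASCII. cp=U+0061

Answer: 0 1 4 7 9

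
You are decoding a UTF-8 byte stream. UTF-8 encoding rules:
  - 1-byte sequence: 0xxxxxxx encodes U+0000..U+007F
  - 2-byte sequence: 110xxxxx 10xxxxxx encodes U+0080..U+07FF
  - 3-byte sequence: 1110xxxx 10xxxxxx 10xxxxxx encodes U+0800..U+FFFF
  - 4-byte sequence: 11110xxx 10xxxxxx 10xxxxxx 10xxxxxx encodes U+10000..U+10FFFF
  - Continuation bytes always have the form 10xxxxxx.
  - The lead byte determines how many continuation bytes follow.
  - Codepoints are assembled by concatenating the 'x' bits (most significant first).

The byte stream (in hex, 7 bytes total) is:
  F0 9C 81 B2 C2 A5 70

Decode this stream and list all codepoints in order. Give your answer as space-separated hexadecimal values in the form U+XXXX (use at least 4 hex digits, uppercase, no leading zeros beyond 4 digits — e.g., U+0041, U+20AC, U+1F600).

Answer: U+1C072 U+00A5 U+0070

Derivation:
Byte[0]=F0: 4-byte lead, need 3 cont bytes. acc=0x0
Byte[1]=9C: continuation. acc=(acc<<6)|0x1C=0x1C
Byte[2]=81: continuation. acc=(acc<<6)|0x01=0x701
Byte[3]=B2: continuation. acc=(acc<<6)|0x32=0x1C072
Completed: cp=U+1C072 (starts at byte 0)
Byte[4]=C2: 2-byte lead, need 1 cont bytes. acc=0x2
Byte[5]=A5: continuation. acc=(acc<<6)|0x25=0xA5
Completed: cp=U+00A5 (starts at byte 4)
Byte[6]=70: 1-byte ASCII. cp=U+0070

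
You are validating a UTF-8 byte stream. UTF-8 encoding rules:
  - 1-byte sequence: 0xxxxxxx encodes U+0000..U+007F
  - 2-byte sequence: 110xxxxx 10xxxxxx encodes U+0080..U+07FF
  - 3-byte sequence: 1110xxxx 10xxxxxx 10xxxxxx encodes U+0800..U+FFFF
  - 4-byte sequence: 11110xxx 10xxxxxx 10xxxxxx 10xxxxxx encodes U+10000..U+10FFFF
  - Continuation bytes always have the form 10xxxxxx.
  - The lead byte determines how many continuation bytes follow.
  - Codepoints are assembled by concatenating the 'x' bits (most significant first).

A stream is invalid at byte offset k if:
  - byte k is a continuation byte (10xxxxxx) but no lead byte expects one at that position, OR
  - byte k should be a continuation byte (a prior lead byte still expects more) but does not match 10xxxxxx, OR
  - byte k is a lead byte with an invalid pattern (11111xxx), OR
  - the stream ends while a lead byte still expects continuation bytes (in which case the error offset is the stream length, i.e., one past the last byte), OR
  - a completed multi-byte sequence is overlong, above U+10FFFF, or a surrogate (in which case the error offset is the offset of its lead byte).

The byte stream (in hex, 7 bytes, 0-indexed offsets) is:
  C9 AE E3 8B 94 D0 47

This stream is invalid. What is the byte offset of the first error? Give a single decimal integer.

Answer: 6

Derivation:
Byte[0]=C9: 2-byte lead, need 1 cont bytes. acc=0x9
Byte[1]=AE: continuation. acc=(acc<<6)|0x2E=0x26E
Completed: cp=U+026E (starts at byte 0)
Byte[2]=E3: 3-byte lead, need 2 cont bytes. acc=0x3
Byte[3]=8B: continuation. acc=(acc<<6)|0x0B=0xCB
Byte[4]=94: continuation. acc=(acc<<6)|0x14=0x32D4
Completed: cp=U+32D4 (starts at byte 2)
Byte[5]=D0: 2-byte lead, need 1 cont bytes. acc=0x10
Byte[6]=47: expected 10xxxxxx continuation. INVALID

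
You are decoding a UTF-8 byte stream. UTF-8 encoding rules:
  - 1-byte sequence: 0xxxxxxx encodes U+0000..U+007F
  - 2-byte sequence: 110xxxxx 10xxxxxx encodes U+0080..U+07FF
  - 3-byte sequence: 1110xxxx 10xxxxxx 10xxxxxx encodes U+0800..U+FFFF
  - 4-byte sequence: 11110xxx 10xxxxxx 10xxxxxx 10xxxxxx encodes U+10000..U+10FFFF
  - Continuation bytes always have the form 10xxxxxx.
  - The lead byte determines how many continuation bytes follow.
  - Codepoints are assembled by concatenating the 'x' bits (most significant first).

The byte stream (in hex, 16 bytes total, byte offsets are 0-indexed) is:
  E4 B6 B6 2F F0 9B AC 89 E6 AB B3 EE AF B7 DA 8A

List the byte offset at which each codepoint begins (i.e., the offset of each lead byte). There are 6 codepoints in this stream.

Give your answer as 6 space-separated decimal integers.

Byte[0]=E4: 3-byte lead, need 2 cont bytes. acc=0x4
Byte[1]=B6: continuation. acc=(acc<<6)|0x36=0x136
Byte[2]=B6: continuation. acc=(acc<<6)|0x36=0x4DB6
Completed: cp=U+4DB6 (starts at byte 0)
Byte[3]=2F: 1-byte ASCII. cp=U+002F
Byte[4]=F0: 4-byte lead, need 3 cont bytes. acc=0x0
Byte[5]=9B: continuation. acc=(acc<<6)|0x1B=0x1B
Byte[6]=AC: continuation. acc=(acc<<6)|0x2C=0x6EC
Byte[7]=89: continuation. acc=(acc<<6)|0x09=0x1BB09
Completed: cp=U+1BB09 (starts at byte 4)
Byte[8]=E6: 3-byte lead, need 2 cont bytes. acc=0x6
Byte[9]=AB: continuation. acc=(acc<<6)|0x2B=0x1AB
Byte[10]=B3: continuation. acc=(acc<<6)|0x33=0x6AF3
Completed: cp=U+6AF3 (starts at byte 8)
Byte[11]=EE: 3-byte lead, need 2 cont bytes. acc=0xE
Byte[12]=AF: continuation. acc=(acc<<6)|0x2F=0x3AF
Byte[13]=B7: continuation. acc=(acc<<6)|0x37=0xEBF7
Completed: cp=U+EBF7 (starts at byte 11)
Byte[14]=DA: 2-byte lead, need 1 cont bytes. acc=0x1A
Byte[15]=8A: continuation. acc=(acc<<6)|0x0A=0x68A
Completed: cp=U+068A (starts at byte 14)

Answer: 0 3 4 8 11 14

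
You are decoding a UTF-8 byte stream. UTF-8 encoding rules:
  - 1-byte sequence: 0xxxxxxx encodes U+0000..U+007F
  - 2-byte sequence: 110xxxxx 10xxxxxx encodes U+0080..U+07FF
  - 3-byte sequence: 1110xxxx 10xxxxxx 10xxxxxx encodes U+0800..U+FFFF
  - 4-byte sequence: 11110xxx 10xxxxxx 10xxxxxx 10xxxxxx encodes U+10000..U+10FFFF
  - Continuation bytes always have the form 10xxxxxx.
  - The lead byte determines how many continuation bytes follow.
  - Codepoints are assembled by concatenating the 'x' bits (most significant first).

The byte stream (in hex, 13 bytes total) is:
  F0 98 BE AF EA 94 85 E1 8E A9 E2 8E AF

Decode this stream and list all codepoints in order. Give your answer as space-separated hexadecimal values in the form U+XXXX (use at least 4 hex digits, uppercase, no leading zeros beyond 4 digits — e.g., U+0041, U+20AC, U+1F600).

Answer: U+18FAF U+A505 U+13A9 U+23AF

Derivation:
Byte[0]=F0: 4-byte lead, need 3 cont bytes. acc=0x0
Byte[1]=98: continuation. acc=(acc<<6)|0x18=0x18
Byte[2]=BE: continuation. acc=(acc<<6)|0x3E=0x63E
Byte[3]=AF: continuation. acc=(acc<<6)|0x2F=0x18FAF
Completed: cp=U+18FAF (starts at byte 0)
Byte[4]=EA: 3-byte lead, need 2 cont bytes. acc=0xA
Byte[5]=94: continuation. acc=(acc<<6)|0x14=0x294
Byte[6]=85: continuation. acc=(acc<<6)|0x05=0xA505
Completed: cp=U+A505 (starts at byte 4)
Byte[7]=E1: 3-byte lead, need 2 cont bytes. acc=0x1
Byte[8]=8E: continuation. acc=(acc<<6)|0x0E=0x4E
Byte[9]=A9: continuation. acc=(acc<<6)|0x29=0x13A9
Completed: cp=U+13A9 (starts at byte 7)
Byte[10]=E2: 3-byte lead, need 2 cont bytes. acc=0x2
Byte[11]=8E: continuation. acc=(acc<<6)|0x0E=0x8E
Byte[12]=AF: continuation. acc=(acc<<6)|0x2F=0x23AF
Completed: cp=U+23AF (starts at byte 10)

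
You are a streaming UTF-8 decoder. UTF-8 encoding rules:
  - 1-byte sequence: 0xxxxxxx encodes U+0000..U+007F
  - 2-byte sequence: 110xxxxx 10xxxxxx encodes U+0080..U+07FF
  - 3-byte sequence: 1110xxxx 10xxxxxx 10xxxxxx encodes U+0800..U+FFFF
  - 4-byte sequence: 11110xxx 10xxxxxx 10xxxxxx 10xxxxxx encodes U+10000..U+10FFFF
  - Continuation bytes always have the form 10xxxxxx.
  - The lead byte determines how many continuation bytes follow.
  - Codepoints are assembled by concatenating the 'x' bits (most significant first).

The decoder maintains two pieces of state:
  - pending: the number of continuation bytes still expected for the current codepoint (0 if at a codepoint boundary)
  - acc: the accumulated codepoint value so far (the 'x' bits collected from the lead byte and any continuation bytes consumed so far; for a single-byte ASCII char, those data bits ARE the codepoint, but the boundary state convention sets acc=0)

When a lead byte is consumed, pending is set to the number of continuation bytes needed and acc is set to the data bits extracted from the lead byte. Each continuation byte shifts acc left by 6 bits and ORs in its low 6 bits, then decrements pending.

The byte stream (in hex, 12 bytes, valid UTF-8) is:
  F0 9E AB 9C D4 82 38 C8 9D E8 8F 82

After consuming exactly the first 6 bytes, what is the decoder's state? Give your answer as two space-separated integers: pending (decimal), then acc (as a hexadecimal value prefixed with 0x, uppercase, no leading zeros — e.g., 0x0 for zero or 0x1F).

Answer: 0 0x502

Derivation:
Byte[0]=F0: 4-byte lead. pending=3, acc=0x0
Byte[1]=9E: continuation. acc=(acc<<6)|0x1E=0x1E, pending=2
Byte[2]=AB: continuation. acc=(acc<<6)|0x2B=0x7AB, pending=1
Byte[3]=9C: continuation. acc=(acc<<6)|0x1C=0x1EADC, pending=0
Byte[4]=D4: 2-byte lead. pending=1, acc=0x14
Byte[5]=82: continuation. acc=(acc<<6)|0x02=0x502, pending=0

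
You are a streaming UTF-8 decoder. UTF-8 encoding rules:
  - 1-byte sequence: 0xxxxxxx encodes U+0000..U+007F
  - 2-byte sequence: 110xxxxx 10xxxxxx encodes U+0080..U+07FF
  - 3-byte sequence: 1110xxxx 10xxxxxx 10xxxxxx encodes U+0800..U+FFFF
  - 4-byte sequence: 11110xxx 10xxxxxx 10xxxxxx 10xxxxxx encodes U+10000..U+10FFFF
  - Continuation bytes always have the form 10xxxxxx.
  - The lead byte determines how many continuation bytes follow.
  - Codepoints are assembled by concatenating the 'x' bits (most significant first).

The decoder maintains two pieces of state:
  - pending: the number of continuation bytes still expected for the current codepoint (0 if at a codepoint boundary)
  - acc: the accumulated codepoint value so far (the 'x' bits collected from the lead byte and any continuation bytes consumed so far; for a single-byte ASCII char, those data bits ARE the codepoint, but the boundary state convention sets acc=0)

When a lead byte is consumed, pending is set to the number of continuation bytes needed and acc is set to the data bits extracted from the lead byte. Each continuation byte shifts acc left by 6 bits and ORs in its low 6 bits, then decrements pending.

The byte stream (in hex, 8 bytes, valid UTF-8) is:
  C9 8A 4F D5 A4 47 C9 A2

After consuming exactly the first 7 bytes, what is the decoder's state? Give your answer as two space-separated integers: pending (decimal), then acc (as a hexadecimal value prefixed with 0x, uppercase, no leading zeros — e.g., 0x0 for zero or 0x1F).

Byte[0]=C9: 2-byte lead. pending=1, acc=0x9
Byte[1]=8A: continuation. acc=(acc<<6)|0x0A=0x24A, pending=0
Byte[2]=4F: 1-byte. pending=0, acc=0x0
Byte[3]=D5: 2-byte lead. pending=1, acc=0x15
Byte[4]=A4: continuation. acc=(acc<<6)|0x24=0x564, pending=0
Byte[5]=47: 1-byte. pending=0, acc=0x0
Byte[6]=C9: 2-byte lead. pending=1, acc=0x9

Answer: 1 0x9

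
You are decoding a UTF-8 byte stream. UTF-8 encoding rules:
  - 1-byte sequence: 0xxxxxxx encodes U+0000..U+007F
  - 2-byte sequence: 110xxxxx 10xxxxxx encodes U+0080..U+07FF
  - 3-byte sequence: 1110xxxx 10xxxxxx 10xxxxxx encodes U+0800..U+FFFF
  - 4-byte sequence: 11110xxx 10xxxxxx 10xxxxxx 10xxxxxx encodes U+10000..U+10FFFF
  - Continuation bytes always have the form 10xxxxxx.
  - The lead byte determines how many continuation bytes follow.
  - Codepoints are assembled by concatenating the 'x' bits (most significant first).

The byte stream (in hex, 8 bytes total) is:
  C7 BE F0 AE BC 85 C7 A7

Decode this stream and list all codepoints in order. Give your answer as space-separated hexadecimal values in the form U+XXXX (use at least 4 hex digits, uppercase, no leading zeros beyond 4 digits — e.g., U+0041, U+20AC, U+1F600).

Answer: U+01FE U+2EF05 U+01E7

Derivation:
Byte[0]=C7: 2-byte lead, need 1 cont bytes. acc=0x7
Byte[1]=BE: continuation. acc=(acc<<6)|0x3E=0x1FE
Completed: cp=U+01FE (starts at byte 0)
Byte[2]=F0: 4-byte lead, need 3 cont bytes. acc=0x0
Byte[3]=AE: continuation. acc=(acc<<6)|0x2E=0x2E
Byte[4]=BC: continuation. acc=(acc<<6)|0x3C=0xBBC
Byte[5]=85: continuation. acc=(acc<<6)|0x05=0x2EF05
Completed: cp=U+2EF05 (starts at byte 2)
Byte[6]=C7: 2-byte lead, need 1 cont bytes. acc=0x7
Byte[7]=A7: continuation. acc=(acc<<6)|0x27=0x1E7
Completed: cp=U+01E7 (starts at byte 6)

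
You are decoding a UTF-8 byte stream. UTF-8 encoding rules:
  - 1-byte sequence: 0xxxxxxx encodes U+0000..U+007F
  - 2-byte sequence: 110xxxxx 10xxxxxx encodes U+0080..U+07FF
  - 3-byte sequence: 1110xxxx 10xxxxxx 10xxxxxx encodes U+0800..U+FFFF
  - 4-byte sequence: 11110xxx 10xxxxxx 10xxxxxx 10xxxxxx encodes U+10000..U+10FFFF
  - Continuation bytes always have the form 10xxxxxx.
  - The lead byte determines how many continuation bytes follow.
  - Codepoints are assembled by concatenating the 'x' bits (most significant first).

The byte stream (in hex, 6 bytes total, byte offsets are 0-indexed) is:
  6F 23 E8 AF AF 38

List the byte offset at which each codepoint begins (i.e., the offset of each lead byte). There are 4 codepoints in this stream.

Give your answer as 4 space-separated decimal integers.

Answer: 0 1 2 5

Derivation:
Byte[0]=6F: 1-byte ASCII. cp=U+006F
Byte[1]=23: 1-byte ASCII. cp=U+0023
Byte[2]=E8: 3-byte lead, need 2 cont bytes. acc=0x8
Byte[3]=AF: continuation. acc=(acc<<6)|0x2F=0x22F
Byte[4]=AF: continuation. acc=(acc<<6)|0x2F=0x8BEF
Completed: cp=U+8BEF (starts at byte 2)
Byte[5]=38: 1-byte ASCII. cp=U+0038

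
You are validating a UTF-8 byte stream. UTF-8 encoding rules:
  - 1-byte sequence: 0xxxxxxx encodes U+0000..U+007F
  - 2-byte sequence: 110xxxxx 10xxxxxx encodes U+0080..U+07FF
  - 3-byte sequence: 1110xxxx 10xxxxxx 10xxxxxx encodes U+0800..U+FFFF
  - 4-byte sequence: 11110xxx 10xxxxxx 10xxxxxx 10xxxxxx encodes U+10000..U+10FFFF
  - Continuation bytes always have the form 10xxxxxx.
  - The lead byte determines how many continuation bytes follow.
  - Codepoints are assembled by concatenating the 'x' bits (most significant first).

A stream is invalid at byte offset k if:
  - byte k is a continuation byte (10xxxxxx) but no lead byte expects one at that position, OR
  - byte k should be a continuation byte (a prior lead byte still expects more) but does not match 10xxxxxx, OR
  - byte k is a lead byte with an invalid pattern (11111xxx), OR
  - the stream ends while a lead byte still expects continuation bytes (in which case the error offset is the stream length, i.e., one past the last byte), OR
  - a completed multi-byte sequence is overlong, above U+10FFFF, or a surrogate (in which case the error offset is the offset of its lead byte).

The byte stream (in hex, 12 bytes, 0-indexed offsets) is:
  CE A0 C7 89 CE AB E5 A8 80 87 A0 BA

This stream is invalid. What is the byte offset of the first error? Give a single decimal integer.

Answer: 9

Derivation:
Byte[0]=CE: 2-byte lead, need 1 cont bytes. acc=0xE
Byte[1]=A0: continuation. acc=(acc<<6)|0x20=0x3A0
Completed: cp=U+03A0 (starts at byte 0)
Byte[2]=C7: 2-byte lead, need 1 cont bytes. acc=0x7
Byte[3]=89: continuation. acc=(acc<<6)|0x09=0x1C9
Completed: cp=U+01C9 (starts at byte 2)
Byte[4]=CE: 2-byte lead, need 1 cont bytes. acc=0xE
Byte[5]=AB: continuation. acc=(acc<<6)|0x2B=0x3AB
Completed: cp=U+03AB (starts at byte 4)
Byte[6]=E5: 3-byte lead, need 2 cont bytes. acc=0x5
Byte[7]=A8: continuation. acc=(acc<<6)|0x28=0x168
Byte[8]=80: continuation. acc=(acc<<6)|0x00=0x5A00
Completed: cp=U+5A00 (starts at byte 6)
Byte[9]=87: INVALID lead byte (not 0xxx/110x/1110/11110)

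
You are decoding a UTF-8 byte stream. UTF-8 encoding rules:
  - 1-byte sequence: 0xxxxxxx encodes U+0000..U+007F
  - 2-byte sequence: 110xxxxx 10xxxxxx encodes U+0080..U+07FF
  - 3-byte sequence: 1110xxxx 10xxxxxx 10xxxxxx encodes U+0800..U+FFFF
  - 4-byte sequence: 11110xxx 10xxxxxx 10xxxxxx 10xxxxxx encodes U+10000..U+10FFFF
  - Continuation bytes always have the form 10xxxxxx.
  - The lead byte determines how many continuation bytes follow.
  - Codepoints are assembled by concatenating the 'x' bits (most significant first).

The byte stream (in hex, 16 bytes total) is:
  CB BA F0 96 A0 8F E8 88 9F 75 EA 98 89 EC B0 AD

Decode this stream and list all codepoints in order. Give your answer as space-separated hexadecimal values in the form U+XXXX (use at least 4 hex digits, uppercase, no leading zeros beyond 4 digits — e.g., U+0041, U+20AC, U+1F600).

Byte[0]=CB: 2-byte lead, need 1 cont bytes. acc=0xB
Byte[1]=BA: continuation. acc=(acc<<6)|0x3A=0x2FA
Completed: cp=U+02FA (starts at byte 0)
Byte[2]=F0: 4-byte lead, need 3 cont bytes. acc=0x0
Byte[3]=96: continuation. acc=(acc<<6)|0x16=0x16
Byte[4]=A0: continuation. acc=(acc<<6)|0x20=0x5A0
Byte[5]=8F: continuation. acc=(acc<<6)|0x0F=0x1680F
Completed: cp=U+1680F (starts at byte 2)
Byte[6]=E8: 3-byte lead, need 2 cont bytes. acc=0x8
Byte[7]=88: continuation. acc=(acc<<6)|0x08=0x208
Byte[8]=9F: continuation. acc=(acc<<6)|0x1F=0x821F
Completed: cp=U+821F (starts at byte 6)
Byte[9]=75: 1-byte ASCII. cp=U+0075
Byte[10]=EA: 3-byte lead, need 2 cont bytes. acc=0xA
Byte[11]=98: continuation. acc=(acc<<6)|0x18=0x298
Byte[12]=89: continuation. acc=(acc<<6)|0x09=0xA609
Completed: cp=U+A609 (starts at byte 10)
Byte[13]=EC: 3-byte lead, need 2 cont bytes. acc=0xC
Byte[14]=B0: continuation. acc=(acc<<6)|0x30=0x330
Byte[15]=AD: continuation. acc=(acc<<6)|0x2D=0xCC2D
Completed: cp=U+CC2D (starts at byte 13)

Answer: U+02FA U+1680F U+821F U+0075 U+A609 U+CC2D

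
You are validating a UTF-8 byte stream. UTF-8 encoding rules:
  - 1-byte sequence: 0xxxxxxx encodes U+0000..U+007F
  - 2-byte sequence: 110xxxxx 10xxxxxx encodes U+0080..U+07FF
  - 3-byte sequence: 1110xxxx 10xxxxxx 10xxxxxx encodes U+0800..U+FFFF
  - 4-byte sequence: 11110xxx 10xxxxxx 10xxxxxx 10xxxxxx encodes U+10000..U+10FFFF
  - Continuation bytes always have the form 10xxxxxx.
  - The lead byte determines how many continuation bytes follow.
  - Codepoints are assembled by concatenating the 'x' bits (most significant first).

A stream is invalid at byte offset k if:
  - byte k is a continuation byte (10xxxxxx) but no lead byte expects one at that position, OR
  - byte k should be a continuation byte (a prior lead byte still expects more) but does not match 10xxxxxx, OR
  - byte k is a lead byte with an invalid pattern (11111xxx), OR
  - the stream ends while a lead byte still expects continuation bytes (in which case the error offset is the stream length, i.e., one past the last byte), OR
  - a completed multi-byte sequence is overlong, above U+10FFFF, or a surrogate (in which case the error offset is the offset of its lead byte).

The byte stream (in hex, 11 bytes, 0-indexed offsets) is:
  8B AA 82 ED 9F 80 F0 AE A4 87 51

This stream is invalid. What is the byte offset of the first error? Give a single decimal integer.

Byte[0]=8B: INVALID lead byte (not 0xxx/110x/1110/11110)

Answer: 0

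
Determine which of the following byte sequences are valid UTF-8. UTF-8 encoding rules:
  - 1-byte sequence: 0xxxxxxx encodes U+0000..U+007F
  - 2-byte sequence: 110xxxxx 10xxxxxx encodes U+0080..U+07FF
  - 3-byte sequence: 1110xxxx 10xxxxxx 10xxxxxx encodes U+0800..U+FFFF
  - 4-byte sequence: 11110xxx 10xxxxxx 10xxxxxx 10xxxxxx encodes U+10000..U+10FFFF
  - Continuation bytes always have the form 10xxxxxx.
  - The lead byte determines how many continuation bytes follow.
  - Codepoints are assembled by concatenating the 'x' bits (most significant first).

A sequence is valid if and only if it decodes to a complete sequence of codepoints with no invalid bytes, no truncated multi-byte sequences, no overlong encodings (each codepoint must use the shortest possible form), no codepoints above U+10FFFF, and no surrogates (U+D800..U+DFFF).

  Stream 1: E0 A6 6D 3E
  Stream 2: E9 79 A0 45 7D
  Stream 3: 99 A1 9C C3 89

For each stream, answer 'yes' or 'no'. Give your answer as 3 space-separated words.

Stream 1: error at byte offset 2. INVALID
Stream 2: error at byte offset 1. INVALID
Stream 3: error at byte offset 0. INVALID

Answer: no no no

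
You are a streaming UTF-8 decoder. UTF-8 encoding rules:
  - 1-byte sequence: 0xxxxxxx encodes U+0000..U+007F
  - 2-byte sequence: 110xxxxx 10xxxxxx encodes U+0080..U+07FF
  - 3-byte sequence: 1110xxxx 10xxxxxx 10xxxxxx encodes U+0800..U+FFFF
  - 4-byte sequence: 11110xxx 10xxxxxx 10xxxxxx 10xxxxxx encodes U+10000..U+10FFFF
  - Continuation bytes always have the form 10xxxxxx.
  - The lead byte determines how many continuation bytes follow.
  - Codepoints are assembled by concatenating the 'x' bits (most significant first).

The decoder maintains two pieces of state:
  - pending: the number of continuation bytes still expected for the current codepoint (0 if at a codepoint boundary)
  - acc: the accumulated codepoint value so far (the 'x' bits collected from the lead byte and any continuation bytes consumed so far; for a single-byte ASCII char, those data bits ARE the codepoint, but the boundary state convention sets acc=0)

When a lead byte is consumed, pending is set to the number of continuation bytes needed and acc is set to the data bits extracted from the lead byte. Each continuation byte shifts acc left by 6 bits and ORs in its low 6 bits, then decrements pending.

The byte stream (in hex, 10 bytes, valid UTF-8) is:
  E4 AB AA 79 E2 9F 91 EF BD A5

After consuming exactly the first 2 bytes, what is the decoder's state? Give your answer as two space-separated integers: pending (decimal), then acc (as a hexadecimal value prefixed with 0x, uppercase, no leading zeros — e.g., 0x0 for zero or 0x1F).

Answer: 1 0x12B

Derivation:
Byte[0]=E4: 3-byte lead. pending=2, acc=0x4
Byte[1]=AB: continuation. acc=(acc<<6)|0x2B=0x12B, pending=1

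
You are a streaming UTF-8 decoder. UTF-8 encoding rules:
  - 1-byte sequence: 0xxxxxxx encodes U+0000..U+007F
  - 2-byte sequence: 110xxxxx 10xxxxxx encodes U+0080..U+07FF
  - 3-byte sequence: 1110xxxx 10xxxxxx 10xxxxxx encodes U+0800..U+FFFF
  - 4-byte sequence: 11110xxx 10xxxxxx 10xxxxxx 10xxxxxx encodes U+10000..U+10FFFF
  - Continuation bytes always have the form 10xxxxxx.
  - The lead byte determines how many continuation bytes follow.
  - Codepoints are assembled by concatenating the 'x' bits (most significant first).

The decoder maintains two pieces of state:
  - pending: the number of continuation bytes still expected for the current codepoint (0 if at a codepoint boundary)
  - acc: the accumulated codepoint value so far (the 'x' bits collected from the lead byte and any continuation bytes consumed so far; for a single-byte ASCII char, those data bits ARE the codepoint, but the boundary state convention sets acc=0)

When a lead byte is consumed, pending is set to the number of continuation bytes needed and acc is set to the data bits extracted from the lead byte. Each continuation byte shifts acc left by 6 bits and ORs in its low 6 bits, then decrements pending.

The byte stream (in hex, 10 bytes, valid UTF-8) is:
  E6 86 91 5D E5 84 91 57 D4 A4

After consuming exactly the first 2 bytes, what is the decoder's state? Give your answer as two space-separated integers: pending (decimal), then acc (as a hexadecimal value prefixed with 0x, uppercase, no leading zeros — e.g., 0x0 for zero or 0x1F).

Answer: 1 0x186

Derivation:
Byte[0]=E6: 3-byte lead. pending=2, acc=0x6
Byte[1]=86: continuation. acc=(acc<<6)|0x06=0x186, pending=1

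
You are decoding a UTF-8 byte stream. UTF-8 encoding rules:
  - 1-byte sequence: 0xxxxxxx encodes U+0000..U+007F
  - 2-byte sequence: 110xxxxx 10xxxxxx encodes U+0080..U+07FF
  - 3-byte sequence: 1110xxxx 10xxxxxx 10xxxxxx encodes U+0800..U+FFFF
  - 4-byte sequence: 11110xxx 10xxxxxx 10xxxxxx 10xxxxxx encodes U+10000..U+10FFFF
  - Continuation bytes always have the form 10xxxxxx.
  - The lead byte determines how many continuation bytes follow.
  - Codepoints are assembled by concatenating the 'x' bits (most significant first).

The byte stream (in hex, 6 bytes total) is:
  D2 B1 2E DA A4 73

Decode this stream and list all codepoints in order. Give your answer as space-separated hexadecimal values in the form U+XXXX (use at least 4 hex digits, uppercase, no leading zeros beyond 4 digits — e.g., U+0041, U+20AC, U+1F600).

Byte[0]=D2: 2-byte lead, need 1 cont bytes. acc=0x12
Byte[1]=B1: continuation. acc=(acc<<6)|0x31=0x4B1
Completed: cp=U+04B1 (starts at byte 0)
Byte[2]=2E: 1-byte ASCII. cp=U+002E
Byte[3]=DA: 2-byte lead, need 1 cont bytes. acc=0x1A
Byte[4]=A4: continuation. acc=(acc<<6)|0x24=0x6A4
Completed: cp=U+06A4 (starts at byte 3)
Byte[5]=73: 1-byte ASCII. cp=U+0073

Answer: U+04B1 U+002E U+06A4 U+0073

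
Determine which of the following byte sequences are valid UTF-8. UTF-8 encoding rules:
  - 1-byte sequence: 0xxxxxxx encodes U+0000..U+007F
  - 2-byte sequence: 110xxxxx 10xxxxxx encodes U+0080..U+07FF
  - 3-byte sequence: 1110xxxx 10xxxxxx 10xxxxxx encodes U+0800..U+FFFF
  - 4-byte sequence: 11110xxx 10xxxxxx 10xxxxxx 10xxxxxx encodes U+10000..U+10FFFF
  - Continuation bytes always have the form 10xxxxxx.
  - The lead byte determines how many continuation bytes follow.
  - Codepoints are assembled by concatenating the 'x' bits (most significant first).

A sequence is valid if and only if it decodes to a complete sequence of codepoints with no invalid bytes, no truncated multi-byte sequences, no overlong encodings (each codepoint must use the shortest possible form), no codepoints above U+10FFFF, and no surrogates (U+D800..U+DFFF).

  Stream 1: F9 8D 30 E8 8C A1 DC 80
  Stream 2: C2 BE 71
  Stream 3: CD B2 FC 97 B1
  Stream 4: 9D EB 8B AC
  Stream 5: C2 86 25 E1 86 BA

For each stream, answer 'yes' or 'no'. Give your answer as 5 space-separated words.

Stream 1: error at byte offset 0. INVALID
Stream 2: decodes cleanly. VALID
Stream 3: error at byte offset 2. INVALID
Stream 4: error at byte offset 0. INVALID
Stream 5: decodes cleanly. VALID

Answer: no yes no no yes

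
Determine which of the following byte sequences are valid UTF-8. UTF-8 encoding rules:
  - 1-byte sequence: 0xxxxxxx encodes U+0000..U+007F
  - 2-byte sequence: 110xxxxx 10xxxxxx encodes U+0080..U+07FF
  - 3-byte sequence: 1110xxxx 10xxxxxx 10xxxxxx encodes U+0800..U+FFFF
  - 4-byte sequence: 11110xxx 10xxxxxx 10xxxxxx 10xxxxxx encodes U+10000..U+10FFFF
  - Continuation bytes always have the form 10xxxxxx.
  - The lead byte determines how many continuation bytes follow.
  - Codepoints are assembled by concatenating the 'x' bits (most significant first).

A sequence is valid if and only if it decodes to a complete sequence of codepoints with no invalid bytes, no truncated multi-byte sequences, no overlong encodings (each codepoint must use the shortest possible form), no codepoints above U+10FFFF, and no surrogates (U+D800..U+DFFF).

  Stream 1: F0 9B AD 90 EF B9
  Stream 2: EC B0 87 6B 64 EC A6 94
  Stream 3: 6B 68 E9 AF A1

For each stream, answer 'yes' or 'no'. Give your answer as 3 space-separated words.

Stream 1: error at byte offset 6. INVALID
Stream 2: decodes cleanly. VALID
Stream 3: decodes cleanly. VALID

Answer: no yes yes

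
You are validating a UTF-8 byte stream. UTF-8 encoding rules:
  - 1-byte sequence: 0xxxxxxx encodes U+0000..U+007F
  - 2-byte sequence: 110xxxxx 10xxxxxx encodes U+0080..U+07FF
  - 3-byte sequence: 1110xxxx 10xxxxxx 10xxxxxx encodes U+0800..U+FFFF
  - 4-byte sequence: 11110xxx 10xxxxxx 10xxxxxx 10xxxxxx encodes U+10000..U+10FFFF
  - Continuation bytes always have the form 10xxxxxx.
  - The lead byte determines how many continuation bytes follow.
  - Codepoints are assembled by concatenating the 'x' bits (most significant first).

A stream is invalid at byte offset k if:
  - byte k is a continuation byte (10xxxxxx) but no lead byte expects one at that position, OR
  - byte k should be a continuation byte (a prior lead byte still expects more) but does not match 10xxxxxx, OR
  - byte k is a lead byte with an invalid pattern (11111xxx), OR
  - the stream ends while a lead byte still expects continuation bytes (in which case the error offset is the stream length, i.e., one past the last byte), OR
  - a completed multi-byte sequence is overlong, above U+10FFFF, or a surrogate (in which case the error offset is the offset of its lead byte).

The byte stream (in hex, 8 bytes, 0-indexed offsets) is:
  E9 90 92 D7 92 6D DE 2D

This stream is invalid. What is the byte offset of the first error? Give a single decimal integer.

Byte[0]=E9: 3-byte lead, need 2 cont bytes. acc=0x9
Byte[1]=90: continuation. acc=(acc<<6)|0x10=0x250
Byte[2]=92: continuation. acc=(acc<<6)|0x12=0x9412
Completed: cp=U+9412 (starts at byte 0)
Byte[3]=D7: 2-byte lead, need 1 cont bytes. acc=0x17
Byte[4]=92: continuation. acc=(acc<<6)|0x12=0x5D2
Completed: cp=U+05D2 (starts at byte 3)
Byte[5]=6D: 1-byte ASCII. cp=U+006D
Byte[6]=DE: 2-byte lead, need 1 cont bytes. acc=0x1E
Byte[7]=2D: expected 10xxxxxx continuation. INVALID

Answer: 7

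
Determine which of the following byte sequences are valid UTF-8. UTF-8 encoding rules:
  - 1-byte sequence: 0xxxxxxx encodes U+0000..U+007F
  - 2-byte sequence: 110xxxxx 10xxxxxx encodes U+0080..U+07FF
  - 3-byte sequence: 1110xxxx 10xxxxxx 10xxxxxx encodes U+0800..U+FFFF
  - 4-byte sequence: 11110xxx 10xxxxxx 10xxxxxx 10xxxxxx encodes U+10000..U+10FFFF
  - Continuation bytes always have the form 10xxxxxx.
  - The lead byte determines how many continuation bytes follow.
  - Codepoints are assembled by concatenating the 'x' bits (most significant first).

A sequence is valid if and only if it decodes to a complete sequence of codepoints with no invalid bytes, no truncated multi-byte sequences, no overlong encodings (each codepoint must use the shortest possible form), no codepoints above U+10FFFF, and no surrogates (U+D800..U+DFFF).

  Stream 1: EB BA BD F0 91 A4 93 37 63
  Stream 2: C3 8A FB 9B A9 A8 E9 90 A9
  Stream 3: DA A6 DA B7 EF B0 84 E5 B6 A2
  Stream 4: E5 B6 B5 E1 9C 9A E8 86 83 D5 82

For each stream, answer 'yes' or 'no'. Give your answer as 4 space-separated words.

Answer: yes no yes yes

Derivation:
Stream 1: decodes cleanly. VALID
Stream 2: error at byte offset 2. INVALID
Stream 3: decodes cleanly. VALID
Stream 4: decodes cleanly. VALID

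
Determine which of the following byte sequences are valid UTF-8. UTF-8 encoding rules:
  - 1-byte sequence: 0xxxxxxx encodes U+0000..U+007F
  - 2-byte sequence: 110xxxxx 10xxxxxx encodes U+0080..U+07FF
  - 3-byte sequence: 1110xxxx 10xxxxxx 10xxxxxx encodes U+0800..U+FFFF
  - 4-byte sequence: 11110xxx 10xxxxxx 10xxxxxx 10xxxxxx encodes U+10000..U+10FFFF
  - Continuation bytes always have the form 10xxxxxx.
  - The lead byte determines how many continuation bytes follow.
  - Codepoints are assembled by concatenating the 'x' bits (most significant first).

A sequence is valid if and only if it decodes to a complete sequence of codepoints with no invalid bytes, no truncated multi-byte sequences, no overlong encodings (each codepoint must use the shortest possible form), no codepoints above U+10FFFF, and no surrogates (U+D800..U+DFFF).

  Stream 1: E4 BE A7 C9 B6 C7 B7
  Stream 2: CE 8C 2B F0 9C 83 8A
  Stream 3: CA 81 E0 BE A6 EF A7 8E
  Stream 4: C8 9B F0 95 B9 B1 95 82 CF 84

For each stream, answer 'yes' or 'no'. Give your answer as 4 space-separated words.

Answer: yes yes yes no

Derivation:
Stream 1: decodes cleanly. VALID
Stream 2: decodes cleanly. VALID
Stream 3: decodes cleanly. VALID
Stream 4: error at byte offset 6. INVALID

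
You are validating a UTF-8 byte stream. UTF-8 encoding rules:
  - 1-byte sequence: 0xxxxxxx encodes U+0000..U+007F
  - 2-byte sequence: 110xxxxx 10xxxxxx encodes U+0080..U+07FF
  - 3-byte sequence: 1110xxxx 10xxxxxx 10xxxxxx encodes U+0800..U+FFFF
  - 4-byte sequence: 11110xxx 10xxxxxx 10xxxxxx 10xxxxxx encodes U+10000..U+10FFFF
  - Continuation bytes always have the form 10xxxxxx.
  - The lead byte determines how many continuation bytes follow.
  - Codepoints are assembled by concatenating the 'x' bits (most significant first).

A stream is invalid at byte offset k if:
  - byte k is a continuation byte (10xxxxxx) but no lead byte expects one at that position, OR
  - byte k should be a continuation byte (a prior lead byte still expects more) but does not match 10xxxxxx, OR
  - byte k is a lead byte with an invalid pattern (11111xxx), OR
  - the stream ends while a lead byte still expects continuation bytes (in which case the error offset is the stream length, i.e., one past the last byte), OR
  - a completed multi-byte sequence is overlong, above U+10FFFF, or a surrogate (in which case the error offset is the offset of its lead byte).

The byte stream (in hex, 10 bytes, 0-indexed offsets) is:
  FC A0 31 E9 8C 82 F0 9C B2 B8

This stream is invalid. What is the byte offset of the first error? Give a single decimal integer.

Answer: 0

Derivation:
Byte[0]=FC: INVALID lead byte (not 0xxx/110x/1110/11110)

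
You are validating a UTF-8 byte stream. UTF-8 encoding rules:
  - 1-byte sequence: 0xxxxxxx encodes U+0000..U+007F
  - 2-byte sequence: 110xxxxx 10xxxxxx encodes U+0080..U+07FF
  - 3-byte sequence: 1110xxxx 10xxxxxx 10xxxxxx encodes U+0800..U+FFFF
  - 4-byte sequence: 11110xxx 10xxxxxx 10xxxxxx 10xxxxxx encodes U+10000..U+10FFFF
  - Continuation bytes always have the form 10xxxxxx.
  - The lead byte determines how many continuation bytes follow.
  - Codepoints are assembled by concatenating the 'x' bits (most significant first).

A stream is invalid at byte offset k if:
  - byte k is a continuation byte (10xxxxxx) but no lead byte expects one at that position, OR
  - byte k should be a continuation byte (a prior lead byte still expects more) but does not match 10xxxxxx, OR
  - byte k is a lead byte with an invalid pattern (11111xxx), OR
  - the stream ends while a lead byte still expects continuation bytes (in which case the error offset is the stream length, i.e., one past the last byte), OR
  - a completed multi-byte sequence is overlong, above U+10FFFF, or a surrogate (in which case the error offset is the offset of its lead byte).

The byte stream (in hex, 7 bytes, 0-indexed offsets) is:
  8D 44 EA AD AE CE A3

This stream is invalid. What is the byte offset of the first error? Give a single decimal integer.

Byte[0]=8D: INVALID lead byte (not 0xxx/110x/1110/11110)

Answer: 0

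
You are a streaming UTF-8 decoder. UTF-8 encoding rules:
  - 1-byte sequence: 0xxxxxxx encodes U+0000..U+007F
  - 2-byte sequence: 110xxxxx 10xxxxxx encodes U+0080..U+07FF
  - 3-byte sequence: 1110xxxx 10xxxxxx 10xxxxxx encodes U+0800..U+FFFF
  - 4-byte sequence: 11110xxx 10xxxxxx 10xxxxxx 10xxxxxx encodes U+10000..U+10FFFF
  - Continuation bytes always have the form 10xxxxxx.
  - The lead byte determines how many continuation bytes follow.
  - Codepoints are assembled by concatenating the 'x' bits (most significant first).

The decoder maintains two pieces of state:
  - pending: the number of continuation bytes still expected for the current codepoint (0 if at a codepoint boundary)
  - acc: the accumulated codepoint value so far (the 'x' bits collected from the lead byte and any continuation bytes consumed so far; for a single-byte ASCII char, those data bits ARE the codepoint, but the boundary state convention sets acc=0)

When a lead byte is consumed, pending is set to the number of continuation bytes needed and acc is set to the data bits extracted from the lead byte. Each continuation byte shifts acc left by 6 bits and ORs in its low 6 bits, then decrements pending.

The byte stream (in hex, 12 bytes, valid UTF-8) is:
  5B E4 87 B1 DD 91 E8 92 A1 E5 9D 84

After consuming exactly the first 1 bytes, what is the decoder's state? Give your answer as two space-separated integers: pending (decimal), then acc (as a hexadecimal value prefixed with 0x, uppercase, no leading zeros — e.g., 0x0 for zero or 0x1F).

Byte[0]=5B: 1-byte. pending=0, acc=0x0

Answer: 0 0x0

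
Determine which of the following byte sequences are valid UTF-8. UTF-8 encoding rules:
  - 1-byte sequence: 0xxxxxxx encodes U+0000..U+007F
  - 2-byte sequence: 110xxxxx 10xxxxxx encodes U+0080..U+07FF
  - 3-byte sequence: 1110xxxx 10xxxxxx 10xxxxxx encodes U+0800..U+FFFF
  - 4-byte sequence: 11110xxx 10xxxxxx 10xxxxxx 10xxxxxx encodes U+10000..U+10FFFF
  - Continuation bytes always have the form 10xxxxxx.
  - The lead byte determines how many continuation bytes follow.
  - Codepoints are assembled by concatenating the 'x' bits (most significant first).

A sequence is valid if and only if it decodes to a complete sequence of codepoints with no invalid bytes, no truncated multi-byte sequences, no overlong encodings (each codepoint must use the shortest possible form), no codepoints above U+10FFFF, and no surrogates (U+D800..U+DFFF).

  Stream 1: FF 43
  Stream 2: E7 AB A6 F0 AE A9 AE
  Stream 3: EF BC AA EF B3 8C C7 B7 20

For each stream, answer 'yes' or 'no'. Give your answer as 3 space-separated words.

Stream 1: error at byte offset 0. INVALID
Stream 2: decodes cleanly. VALID
Stream 3: decodes cleanly. VALID

Answer: no yes yes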